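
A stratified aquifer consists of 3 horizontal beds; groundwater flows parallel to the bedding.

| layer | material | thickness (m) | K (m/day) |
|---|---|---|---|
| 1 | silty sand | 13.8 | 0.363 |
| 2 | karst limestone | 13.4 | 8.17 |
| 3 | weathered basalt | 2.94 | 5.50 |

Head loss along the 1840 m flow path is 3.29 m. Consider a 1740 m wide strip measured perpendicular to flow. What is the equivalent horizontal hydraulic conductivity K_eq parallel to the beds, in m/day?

4.34

Flow is parallel to layering, so each bed carries its own Darcy discharge and the transmissivities add.
Σ(K_i·b_i) = 0.363×13.8 + 8.17×13.4 + 5.50×2.94 = 130.7 m²/day.
Total thickness b = 30.14 m, so K_eq = Σ(K_i·b_i)/b = 4.335 m/day.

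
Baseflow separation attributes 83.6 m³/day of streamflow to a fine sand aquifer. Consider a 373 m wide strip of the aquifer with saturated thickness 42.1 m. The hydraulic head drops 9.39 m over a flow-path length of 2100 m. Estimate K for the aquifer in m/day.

Cross-sectional area A = 373 × 42.1 = 15703 m².
Hydraulic gradient i = Δh / L = 9.39 / 2100 = 0.004471.
From Q = K·A·i, K = Q / (A·i) = 83.6 / (15703 × 0.004471) = 1.191 m/day.

1.19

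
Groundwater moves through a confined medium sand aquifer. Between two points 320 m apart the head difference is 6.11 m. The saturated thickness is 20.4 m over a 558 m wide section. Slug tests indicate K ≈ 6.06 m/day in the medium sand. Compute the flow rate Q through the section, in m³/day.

1320

Cross-sectional area A = 558 × 20.4 = 11383 m².
Hydraulic gradient i = Δh / L = 6.11 / 320 = 0.01909.
Darcy's law: Q = K · A · i = 6.060 × 11383 × 0.01909 = 1317 m³/day.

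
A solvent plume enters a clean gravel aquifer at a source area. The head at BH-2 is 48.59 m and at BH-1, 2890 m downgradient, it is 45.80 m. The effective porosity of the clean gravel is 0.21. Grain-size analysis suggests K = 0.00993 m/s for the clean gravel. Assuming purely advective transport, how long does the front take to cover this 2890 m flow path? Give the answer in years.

Convert K: 0.00993 m/s × 86400 = 858.0 m/day.
Hydraulic gradient i = (48.59 − 45.80) / 2890 = 2.79 / 2890 = 0.0009654.
Darcy flux q = K · i = 858.0 × 0.0009654 = 0.8283 m/day.
Seepage velocity v = q / n_e = 0.8283 / 0.21 = 3.944 m/day.
Travel time t = L / v = 2890 / 3.944 = 732.7 days = 2.006 years.

2.01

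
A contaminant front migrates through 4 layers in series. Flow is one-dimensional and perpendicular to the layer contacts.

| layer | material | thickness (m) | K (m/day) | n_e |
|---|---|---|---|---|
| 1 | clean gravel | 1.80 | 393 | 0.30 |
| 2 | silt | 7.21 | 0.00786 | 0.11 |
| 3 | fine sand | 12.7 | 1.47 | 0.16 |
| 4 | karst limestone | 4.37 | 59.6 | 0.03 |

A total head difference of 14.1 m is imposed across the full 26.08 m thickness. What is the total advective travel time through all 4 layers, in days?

230

With flow normal to the layers, continuity requires the same specific discharge q through every layer.
Σ(b_i/K_i) = 1.80/393 + 7.21/0.00786 + 12.7/1.47 + 4.37/59.6 = 926.0 d.
q = Δh / Σ(b_i/K_i) = 14.1 / 926.0 = 0.01523 m/day.
In each layer the seepage velocity is v_i = q/n_i, so the layer transit time is t_i = b_i·n_i / q:
  layer 1 (clean gravel): t_1 = 1.80 × 0.30 / 0.01523 = 35.46 d
  layer 2 (silt): t_2 = 7.21 × 0.11 / 0.01523 = 52.09 d
  layer 3 (fine sand): t_3 = 12.7 × 0.16 / 0.01523 = 133.5 d
  layer 4 (karst limestone): t_4 = 4.37 × 0.03 / 0.01523 = 8.610 d
Total t = Σ t_i = 229.6 days.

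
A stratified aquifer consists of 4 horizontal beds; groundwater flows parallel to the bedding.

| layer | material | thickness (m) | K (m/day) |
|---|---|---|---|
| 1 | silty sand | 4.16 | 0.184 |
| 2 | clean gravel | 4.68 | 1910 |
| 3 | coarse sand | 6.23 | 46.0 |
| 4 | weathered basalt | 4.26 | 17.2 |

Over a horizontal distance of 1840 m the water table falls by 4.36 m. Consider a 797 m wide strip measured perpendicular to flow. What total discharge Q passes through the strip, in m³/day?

Flow is parallel to layering, so each bed carries its own Darcy discharge and the transmissivities add.
Σ(K_i·b_i) = 0.184×4.16 + 1910×4.68 + 46.0×6.23 + 17.2×4.26 = 9299 m²/day.
Hydraulic gradient i = Δh / L = 4.36 / 1840 = 0.002370.
Q = Σ(K_i·b_i) · W · i = 9299 × 797 × 0.002370 = 17562 m³/day.

17600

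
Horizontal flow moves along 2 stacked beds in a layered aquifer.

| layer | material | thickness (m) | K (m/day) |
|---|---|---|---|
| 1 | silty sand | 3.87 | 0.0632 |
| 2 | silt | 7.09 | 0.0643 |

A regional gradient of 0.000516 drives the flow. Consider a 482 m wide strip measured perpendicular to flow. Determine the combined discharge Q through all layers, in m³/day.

0.174

Flow is parallel to layering, so each bed carries its own Darcy discharge and the transmissivities add.
Σ(K_i·b_i) = 0.0632×3.87 + 0.0643×7.09 = 0.7005 m²/day.
Hydraulic gradient i = 0.000516.
Q = Σ(K_i·b_i) · W · i = 0.7005 × 482 × 0.0005160 = 0.1742 m³/day.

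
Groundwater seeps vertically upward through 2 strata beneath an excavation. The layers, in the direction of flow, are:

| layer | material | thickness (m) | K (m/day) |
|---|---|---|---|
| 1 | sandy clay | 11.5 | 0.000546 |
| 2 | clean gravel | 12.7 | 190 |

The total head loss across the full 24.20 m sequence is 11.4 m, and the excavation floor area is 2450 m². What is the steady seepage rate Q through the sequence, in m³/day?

Flow is perpendicular to layering, so the layers act in series and the equivalent K is the thickness-weighted harmonic mean.
Total thickness L = 11.5 + 12.7 = 24.20 m.
Σ(b_i/K_i) = 11.5/0.000546 + 12.7/190 = 21062 d.
K_eq = L / Σ(b_i/K_i) = 24.20 / 21062 = 0.001149 m/day.
Q = K_eq · A · (Δh/L) = 0.001149 × 2450 × (11.4/24.20) = 1.326 m³/day.

1.33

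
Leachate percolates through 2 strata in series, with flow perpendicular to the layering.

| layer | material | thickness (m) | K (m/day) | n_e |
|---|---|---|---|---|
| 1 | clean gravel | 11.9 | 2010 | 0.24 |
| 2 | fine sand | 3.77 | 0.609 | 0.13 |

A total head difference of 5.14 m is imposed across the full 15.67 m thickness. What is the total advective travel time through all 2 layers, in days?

4.03

With flow normal to the layers, continuity requires the same specific discharge q through every layer.
Σ(b_i/K_i) = 11.9/2010 + 3.77/0.609 = 6.196 d.
q = Δh / Σ(b_i/K_i) = 5.14 / 6.196 = 0.8295 m/day.
In each layer the seepage velocity is v_i = q/n_i, so the layer transit time is t_i = b_i·n_i / q:
  layer 1 (clean gravel): t_1 = 11.9 × 0.24 / 0.8295 = 3.443 d
  layer 2 (fine sand): t_2 = 3.77 × 0.13 / 0.8295 = 0.5908 d
Total t = Σ t_i = 4.034 days.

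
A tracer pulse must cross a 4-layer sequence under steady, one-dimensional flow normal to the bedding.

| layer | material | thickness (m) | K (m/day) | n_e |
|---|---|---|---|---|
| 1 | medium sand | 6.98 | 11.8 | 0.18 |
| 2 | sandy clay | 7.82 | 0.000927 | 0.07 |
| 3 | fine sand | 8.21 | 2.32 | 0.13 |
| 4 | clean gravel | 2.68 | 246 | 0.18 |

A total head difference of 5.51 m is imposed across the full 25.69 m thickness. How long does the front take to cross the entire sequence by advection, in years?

14.1

With flow normal to the layers, continuity requires the same specific discharge q through every layer.
Σ(b_i/K_i) = 6.98/11.8 + 7.82/0.000927 + 8.21/2.32 + 2.68/246 = 8440 d.
q = Δh / Σ(b_i/K_i) = 5.51 / 8440 = 0.0006528 m/day.
In each layer the seepage velocity is v_i = q/n_i, so the layer transit time is t_i = b_i·n_i / q:
  layer 1 (medium sand): t_1 = 6.98 × 0.18 / 0.0006528 = 1924 d
  layer 2 (sandy clay): t_2 = 7.82 × 0.07 / 0.0006528 = 838.5 d
  layer 3 (fine sand): t_3 = 8.21 × 0.13 / 0.0006528 = 1635 d
  layer 4 (clean gravel): t_4 = 2.68 × 0.18 / 0.0006528 = 738.9 d
Total t = Σ t_i = 5137 days = 14.06 years.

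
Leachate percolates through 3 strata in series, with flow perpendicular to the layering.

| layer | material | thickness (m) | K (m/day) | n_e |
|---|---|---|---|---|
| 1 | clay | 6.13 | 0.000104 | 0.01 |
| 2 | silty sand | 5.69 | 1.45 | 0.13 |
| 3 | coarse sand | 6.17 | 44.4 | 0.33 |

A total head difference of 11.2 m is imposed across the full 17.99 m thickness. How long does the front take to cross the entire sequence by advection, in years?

With flow normal to the layers, continuity requires the same specific discharge q through every layer.
Σ(b_i/K_i) = 6.13/0.000104 + 5.69/1.45 + 6.17/44.4 = 58946 d.
q = Δh / Σ(b_i/K_i) = 11.2 / 58946 = 0.0001900 m/day.
In each layer the seepage velocity is v_i = q/n_i, so the layer transit time is t_i = b_i·n_i / q:
  layer 1 (clay): t_1 = 6.13 × 0.01 / 0.0001900 = 322.6 d
  layer 2 (silty sand): t_2 = 5.69 × 0.13 / 0.0001900 = 3893 d
  layer 3 (coarse sand): t_3 = 6.17 × 0.33 / 0.0001900 = 10716 d
Total t = Σ t_i = 14932 days = 40.88 years.

40.9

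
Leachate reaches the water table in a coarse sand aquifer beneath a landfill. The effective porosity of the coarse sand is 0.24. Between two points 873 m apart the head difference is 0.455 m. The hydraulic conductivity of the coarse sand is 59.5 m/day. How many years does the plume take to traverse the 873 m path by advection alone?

Hydraulic gradient i = Δh / L = 0.455 / 873 = 0.0005212.
Darcy flux q = K · i = 59.50 × 0.0005212 = 0.03101 m/day.
Seepage velocity v = q / n_e = 0.03101 / 0.24 = 0.1292 m/day.
Travel time t = L / v = 873 / 0.1292 = 6756 days = 18.50 years.

18.5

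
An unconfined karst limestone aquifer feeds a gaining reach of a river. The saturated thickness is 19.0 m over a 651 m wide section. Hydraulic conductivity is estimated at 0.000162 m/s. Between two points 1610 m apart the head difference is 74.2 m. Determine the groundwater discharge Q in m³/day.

7980

Convert K: 0.000162 m/s × 86400 = 14.00 m/day.
Cross-sectional area A = 651 × 19.0 = 12369 m².
Hydraulic gradient i = Δh / L = 74.2 / 1610 = 0.04609.
Darcy's law: Q = K · A · i = 14.00 × 12369 × 0.04609 = 7979 m³/day.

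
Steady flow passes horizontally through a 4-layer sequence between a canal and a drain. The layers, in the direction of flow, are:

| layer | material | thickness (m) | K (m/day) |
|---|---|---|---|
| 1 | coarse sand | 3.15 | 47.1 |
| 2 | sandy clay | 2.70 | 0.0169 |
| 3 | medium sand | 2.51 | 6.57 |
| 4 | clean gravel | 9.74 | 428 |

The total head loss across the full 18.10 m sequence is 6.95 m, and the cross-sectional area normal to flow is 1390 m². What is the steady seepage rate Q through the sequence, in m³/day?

60.3

Flow is perpendicular to layering, so the layers act in series and the equivalent K is the thickness-weighted harmonic mean.
Total thickness L = 3.15 + 2.70 + 2.51 + 9.74 = 18.10 m.
Σ(b_i/K_i) = 3.15/47.1 + 2.70/0.0169 + 2.51/6.57 + 9.74/428 = 160.2 d.
K_eq = L / Σ(b_i/K_i) = 18.10 / 160.2 = 0.1130 m/day.
Q = K_eq · A · (Δh/L) = 0.1130 × 1390 × (6.95/18.10) = 60.29 m³/day.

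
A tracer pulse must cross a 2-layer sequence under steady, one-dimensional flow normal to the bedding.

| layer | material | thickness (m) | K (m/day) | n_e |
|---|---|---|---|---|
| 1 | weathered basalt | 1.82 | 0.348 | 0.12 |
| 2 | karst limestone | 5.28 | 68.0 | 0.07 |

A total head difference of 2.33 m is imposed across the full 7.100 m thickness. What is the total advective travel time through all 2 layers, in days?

With flow normal to the layers, continuity requires the same specific discharge q through every layer.
Σ(b_i/K_i) = 1.82/0.348 + 5.28/68.0 = 5.308 d.
q = Δh / Σ(b_i/K_i) = 2.33 / 5.308 = 0.4390 m/day.
In each layer the seepage velocity is v_i = q/n_i, so the layer transit time is t_i = b_i·n_i / q:
  layer 1 (weathered basalt): t_1 = 1.82 × 0.12 / 0.4390 = 0.4975 d
  layer 2 (karst limestone): t_2 = 5.28 × 0.07 / 0.4390 = 0.8419 d
Total t = Σ t_i = 1.339 days.

1.34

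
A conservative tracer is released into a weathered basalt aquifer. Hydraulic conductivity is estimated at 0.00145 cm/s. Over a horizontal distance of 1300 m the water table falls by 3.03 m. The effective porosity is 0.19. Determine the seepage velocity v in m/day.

0.0154

Convert K: 0.00145 cm/s × 864 = 1.253 m/day.
Hydraulic gradient i = Δh / L = 3.03 / 1300 = 0.002331.
Darcy flux q = K · i = 1.253 × 0.002331 = 0.002920 m/day.
Seepage velocity v = q / n_e = 0.002920 / 0.19 = 0.01537 m/day.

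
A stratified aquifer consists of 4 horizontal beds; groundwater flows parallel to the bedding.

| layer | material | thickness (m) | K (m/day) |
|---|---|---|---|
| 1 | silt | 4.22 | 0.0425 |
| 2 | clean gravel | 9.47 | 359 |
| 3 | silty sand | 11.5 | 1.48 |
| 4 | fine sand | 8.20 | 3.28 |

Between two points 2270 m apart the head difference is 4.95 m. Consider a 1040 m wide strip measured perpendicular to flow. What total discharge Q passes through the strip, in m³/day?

7810

Flow is parallel to layering, so each bed carries its own Darcy discharge and the transmissivities add.
Σ(K_i·b_i) = 0.0425×4.22 + 359×9.47 + 1.48×11.5 + 3.28×8.20 = 3444 m²/day.
Hydraulic gradient i = Δh / L = 4.95 / 2270 = 0.002181.
Q = Σ(K_i·b_i) · W · i = 3444 × 1040 × 0.002181 = 7810 m³/day.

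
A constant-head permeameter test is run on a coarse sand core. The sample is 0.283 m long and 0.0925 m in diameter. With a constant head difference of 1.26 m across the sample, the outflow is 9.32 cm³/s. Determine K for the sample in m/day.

Cross-sectional area A = π·(d/2)² = π × (0.0925/2)² = 0.006720 m².
Convert discharge: 9.32 cm³/s = 9.320e-06 m³/s.
Darcy's law rearranged: K = Q·L / (A·Δh) = 9.320e-06 × 0.283 / (0.006720 × 1.26) = 0.0003115 m/s = 26.91 m/day.

26.9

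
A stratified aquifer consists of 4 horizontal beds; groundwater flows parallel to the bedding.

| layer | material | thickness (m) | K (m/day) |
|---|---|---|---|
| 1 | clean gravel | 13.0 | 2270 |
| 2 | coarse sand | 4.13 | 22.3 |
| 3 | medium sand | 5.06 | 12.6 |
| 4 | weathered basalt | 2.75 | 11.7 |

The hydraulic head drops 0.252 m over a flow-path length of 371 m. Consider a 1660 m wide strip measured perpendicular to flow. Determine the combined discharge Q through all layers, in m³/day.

33500

Flow is parallel to layering, so each bed carries its own Darcy discharge and the transmissivities add.
Σ(K_i·b_i) = 2270×13.0 + 22.3×4.13 + 12.6×5.06 + 11.7×2.75 = 29698 m²/day.
Hydraulic gradient i = Δh / L = 0.252 / 371 = 0.0006792.
Q = Σ(K_i·b_i) · W · i = 29698 × 1660 × 0.0006792 = 33486 m³/day.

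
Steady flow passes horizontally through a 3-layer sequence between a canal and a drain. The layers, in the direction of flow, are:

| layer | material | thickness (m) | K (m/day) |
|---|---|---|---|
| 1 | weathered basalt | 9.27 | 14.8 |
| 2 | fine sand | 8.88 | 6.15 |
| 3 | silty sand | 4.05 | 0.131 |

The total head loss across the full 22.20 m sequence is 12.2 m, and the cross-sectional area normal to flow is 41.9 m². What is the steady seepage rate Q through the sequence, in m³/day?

Flow is perpendicular to layering, so the layers act in series and the equivalent K is the thickness-weighted harmonic mean.
Total thickness L = 9.27 + 8.88 + 4.05 = 22.20 m.
Σ(b_i/K_i) = 9.27/14.8 + 8.88/6.15 + 4.05/0.131 = 32.99 d.
K_eq = L / Σ(b_i/K_i) = 22.20 / 32.99 = 0.6730 m/day.
Q = K_eq · A · (Δh/L) = 0.6730 × 41.9 × (12.2/22.20) = 15.50 m³/day.

15.5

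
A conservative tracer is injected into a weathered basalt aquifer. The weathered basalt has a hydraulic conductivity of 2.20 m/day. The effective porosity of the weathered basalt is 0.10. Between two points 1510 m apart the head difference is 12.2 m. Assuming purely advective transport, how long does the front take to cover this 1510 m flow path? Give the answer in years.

Hydraulic gradient i = Δh / L = 12.2 / 1510 = 0.008079.
Darcy flux q = K · i = 2.200 × 0.008079 = 0.01777 m/day.
Seepage velocity v = q / n_e = 0.01777 / 0.10 = 0.1777 m/day.
Travel time t = L / v = 1510 / 0.1777 = 8495 days = 23.26 years.

23.3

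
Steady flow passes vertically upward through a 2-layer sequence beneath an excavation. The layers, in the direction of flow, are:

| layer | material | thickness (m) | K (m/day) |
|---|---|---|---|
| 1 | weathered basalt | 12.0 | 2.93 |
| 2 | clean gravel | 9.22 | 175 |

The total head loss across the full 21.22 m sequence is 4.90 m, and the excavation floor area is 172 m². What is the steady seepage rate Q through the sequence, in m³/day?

Flow is perpendicular to layering, so the layers act in series and the equivalent K is the thickness-weighted harmonic mean.
Total thickness L = 12.0 + 9.22 = 21.22 m.
Σ(b_i/K_i) = 12.0/2.93 + 9.22/175 = 4.148 d.
K_eq = L / Σ(b_i/K_i) = 21.22 / 4.148 = 5.115 m/day.
Q = K_eq · A · (Δh/L) = 5.115 × 172 × (4.90/21.22) = 203.2 m³/day.

203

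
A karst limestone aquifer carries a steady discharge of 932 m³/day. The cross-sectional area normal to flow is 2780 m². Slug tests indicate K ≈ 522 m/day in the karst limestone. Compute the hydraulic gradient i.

From Q = K·A·i, i = Q / (K·A) = 932 / (522.0 × 2780) = 0.0006422.

0.000642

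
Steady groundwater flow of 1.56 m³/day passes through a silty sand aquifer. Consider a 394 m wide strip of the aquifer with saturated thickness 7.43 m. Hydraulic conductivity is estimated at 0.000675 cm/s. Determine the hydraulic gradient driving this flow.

0.000914

Convert K: 0.000675 cm/s × 864 = 0.5832 m/day.
Cross-sectional area A = 394 × 7.43 = 2927 m².
From Q = K·A·i, i = Q / (K·A) = 1.56 / (0.5832 × 2927) = 0.0009137.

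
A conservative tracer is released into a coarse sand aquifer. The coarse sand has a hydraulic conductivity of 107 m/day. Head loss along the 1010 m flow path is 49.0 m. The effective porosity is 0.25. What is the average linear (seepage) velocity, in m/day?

20.8

Hydraulic gradient i = Δh / L = 49.0 / 1010 = 0.04851.
Darcy flux q = K · i = 107.0 × 0.04851 = 5.191 m/day.
Seepage velocity v = q / n_e = 5.191 / 0.25 = 20.76 m/day.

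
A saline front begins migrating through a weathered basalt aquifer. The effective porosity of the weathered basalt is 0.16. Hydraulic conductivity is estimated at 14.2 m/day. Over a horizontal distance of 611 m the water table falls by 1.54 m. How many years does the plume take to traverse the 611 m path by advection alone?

7.48

Hydraulic gradient i = Δh / L = 1.54 / 611 = 0.002520.
Darcy flux q = K · i = 14.20 × 0.002520 = 0.03579 m/day.
Seepage velocity v = q / n_e = 0.03579 / 0.16 = 0.2237 m/day.
Travel time t = L / v = 611 / 0.2237 = 2731 days = 7.478 years.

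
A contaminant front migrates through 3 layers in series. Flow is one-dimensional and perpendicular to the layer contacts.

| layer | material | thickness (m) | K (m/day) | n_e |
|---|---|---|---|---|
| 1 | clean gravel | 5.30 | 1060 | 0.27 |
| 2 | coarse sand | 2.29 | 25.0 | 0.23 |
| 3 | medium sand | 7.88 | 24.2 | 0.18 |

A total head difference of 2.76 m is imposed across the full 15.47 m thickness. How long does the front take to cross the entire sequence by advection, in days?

0.516

With flow normal to the layers, continuity requires the same specific discharge q through every layer.
Σ(b_i/K_i) = 5.30/1060 + 2.29/25.0 + 7.88/24.2 = 0.4222 d.
q = Δh / Σ(b_i/K_i) = 2.76 / 0.4222 = 6.537 m/day.
In each layer the seepage velocity is v_i = q/n_i, so the layer transit time is t_i = b_i·n_i / q:
  layer 1 (clean gravel): t_1 = 5.30 × 0.27 / 6.537 = 0.2189 d
  layer 2 (coarse sand): t_2 = 2.29 × 0.23 / 6.537 = 0.08057 d
  layer 3 (medium sand): t_3 = 7.88 × 0.18 / 6.537 = 0.2170 d
Total t = Σ t_i = 0.5165 days.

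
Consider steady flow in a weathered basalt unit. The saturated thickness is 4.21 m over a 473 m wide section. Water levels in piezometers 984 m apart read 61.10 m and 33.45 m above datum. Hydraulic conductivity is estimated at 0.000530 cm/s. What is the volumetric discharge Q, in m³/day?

Convert K: 0.000530 cm/s × 864 = 0.4579 m/day.
Cross-sectional area A = 473 × 4.21 = 1991 m².
Hydraulic gradient i = (61.10 − 33.45) / 984 = 27.65 / 984 = 0.02810.
Darcy's law: Q = K · A · i = 0.4579 × 1991 × 0.02810 = 25.62 m³/day.

25.6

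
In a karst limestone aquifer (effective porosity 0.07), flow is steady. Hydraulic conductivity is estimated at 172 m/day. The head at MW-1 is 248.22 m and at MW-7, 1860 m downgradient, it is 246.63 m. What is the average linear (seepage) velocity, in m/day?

2.10

Hydraulic gradient i = (248.22 − 246.63) / 1860 = 1.59 / 1860 = 0.0008548.
Darcy flux q = K · i = 172.0 × 0.0008548 = 0.1470 m/day.
Seepage velocity v = q / n_e = 0.1470 / 0.07 = 2.100 m/day.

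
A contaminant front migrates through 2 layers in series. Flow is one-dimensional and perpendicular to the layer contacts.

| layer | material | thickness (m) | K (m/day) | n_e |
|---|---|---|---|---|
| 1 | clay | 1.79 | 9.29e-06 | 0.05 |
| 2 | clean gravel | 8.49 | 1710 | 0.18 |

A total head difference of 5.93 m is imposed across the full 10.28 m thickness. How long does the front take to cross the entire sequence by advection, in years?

144

With flow normal to the layers, continuity requires the same specific discharge q through every layer.
Σ(b_i/K_i) = 1.79/9.29e-06 + 8.49/1710 = 1.927e+05 d.
q = Δh / Σ(b_i/K_i) = 5.93 / 1.927e+05 = 3.078e-05 m/day.
In each layer the seepage velocity is v_i = q/n_i, so the layer transit time is t_i = b_i·n_i / q:
  layer 1 (clay): t_1 = 1.79 × 0.05 / 3.078e-05 = 2908 d
  layer 2 (clean gravel): t_2 = 8.49 × 0.18 / 3.078e-05 = 49655 d
Total t = Σ t_i = 52563 days = 143.9 years.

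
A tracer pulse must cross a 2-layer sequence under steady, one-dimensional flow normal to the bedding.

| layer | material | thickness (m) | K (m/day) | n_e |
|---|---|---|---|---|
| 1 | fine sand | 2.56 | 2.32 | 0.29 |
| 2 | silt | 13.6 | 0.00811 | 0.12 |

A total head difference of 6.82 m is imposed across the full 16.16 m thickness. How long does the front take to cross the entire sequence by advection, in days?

584

With flow normal to the layers, continuity requires the same specific discharge q through every layer.
Σ(b_i/K_i) = 2.56/2.32 + 13.6/0.00811 = 1678 d.
q = Δh / Σ(b_i/K_i) = 6.82 / 1678 = 0.004064 m/day.
In each layer the seepage velocity is v_i = q/n_i, so the layer transit time is t_i = b_i·n_i / q:
  layer 1 (fine sand): t_1 = 2.56 × 0.29 / 0.004064 = 182.7 d
  layer 2 (silt): t_2 = 13.6 × 0.12 / 0.004064 = 401.5 d
Total t = Σ t_i = 584.2 days.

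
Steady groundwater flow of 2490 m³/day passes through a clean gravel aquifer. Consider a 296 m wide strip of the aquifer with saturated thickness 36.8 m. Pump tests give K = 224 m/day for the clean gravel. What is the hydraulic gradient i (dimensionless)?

0.00102

Cross-sectional area A = 296 × 36.8 = 10893 m².
From Q = K·A·i, i = Q / (K·A) = 2490 / (224.0 × 10893) = 0.001020.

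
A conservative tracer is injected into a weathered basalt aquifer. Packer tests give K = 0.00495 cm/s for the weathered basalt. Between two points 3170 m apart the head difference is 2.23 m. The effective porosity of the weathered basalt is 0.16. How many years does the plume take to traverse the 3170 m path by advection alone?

Convert K: 0.00495 cm/s × 864 = 4.277 m/day.
Hydraulic gradient i = Δh / L = 2.23 / 3170 = 0.0007035.
Darcy flux q = K · i = 4.277 × 0.0007035 = 0.003009 m/day.
Seepage velocity v = q / n_e = 0.003009 / 0.16 = 0.01880 m/day.
Travel time t = L / v = 3170 / 0.01880 = 1.686e+05 days = 461.6 years.

462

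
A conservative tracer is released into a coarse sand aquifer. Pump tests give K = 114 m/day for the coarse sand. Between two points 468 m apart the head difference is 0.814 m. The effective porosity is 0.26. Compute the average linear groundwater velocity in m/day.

Hydraulic gradient i = Δh / L = 0.814 / 468 = 0.001739.
Darcy flux q = K · i = 114.0 × 0.001739 = 0.1983 m/day.
Seepage velocity v = q / n_e = 0.1983 / 0.26 = 0.7626 m/day.

0.763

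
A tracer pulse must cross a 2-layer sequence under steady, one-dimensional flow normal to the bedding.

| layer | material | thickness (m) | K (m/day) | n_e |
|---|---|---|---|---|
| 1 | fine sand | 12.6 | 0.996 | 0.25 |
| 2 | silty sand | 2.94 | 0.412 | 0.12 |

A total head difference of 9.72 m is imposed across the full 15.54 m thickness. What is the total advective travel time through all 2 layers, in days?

With flow normal to the layers, continuity requires the same specific discharge q through every layer.
Σ(b_i/K_i) = 12.6/0.996 + 2.94/0.412 = 19.79 d.
q = Δh / Σ(b_i/K_i) = 9.72 / 19.79 = 0.4912 m/day.
In each layer the seepage velocity is v_i = q/n_i, so the layer transit time is t_i = b_i·n_i / q:
  layer 1 (fine sand): t_1 = 12.6 × 0.25 / 0.4912 = 6.412 d
  layer 2 (silty sand): t_2 = 2.94 × 0.12 / 0.4912 = 0.7182 d
Total t = Σ t_i = 7.130 days.

7.13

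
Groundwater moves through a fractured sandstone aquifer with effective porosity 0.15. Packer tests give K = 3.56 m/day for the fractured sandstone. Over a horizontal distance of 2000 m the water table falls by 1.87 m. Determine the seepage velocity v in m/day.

Hydraulic gradient i = Δh / L = 1.87 / 2000 = 0.0009350.
Darcy flux q = K · i = 3.560 × 0.0009350 = 0.003329 m/day.
Seepage velocity v = q / n_e = 0.003329 / 0.15 = 0.02219 m/day.

0.0222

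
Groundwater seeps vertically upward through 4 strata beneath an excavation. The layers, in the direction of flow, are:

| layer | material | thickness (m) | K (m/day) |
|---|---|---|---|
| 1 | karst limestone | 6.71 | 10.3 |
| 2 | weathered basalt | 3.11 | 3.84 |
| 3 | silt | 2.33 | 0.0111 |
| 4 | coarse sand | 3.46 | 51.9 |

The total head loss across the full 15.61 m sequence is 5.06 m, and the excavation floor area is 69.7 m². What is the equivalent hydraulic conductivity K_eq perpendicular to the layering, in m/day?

Flow is perpendicular to layering, so the layers act in series and the equivalent K is the thickness-weighted harmonic mean.
Total thickness L = 6.71 + 3.11 + 2.33 + 3.46 = 15.61 m.
Σ(b_i/K_i) = 6.71/10.3 + 3.11/3.84 + 2.33/0.0111 + 3.46/51.9 = 211.4 d.
K_eq = L / Σ(b_i/K_i) = 15.61 / 211.4 = 0.07383 m/day.

0.0738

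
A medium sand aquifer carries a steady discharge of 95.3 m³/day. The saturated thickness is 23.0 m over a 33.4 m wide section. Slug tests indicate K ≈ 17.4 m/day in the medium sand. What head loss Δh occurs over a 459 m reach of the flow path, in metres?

3.27

Cross-sectional area A = 33.4 × 23.0 = 768.2 m².
From Q = K·A·i, i = Q / (K·A) = 95.3 / (17.40 × 768.2) = 0.007130.
Head loss Δh = i · L = 0.007130 × 459 = 3.273 m.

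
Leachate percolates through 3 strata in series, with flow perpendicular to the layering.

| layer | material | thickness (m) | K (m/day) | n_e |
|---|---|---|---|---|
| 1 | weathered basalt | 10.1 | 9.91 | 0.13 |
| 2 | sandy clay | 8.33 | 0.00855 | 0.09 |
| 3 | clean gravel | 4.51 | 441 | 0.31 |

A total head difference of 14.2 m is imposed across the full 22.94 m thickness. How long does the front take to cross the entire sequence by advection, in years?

0.651

With flow normal to the layers, continuity requires the same specific discharge q through every layer.
Σ(b_i/K_i) = 10.1/9.91 + 8.33/0.00855 + 4.51/441 = 975.3 d.
q = Δh / Σ(b_i/K_i) = 14.2 / 975.3 = 0.01456 m/day.
In each layer the seepage velocity is v_i = q/n_i, so the layer transit time is t_i = b_i·n_i / q:
  layer 1 (weathered basalt): t_1 = 10.1 × 0.13 / 0.01456 = 90.18 d
  layer 2 (sandy clay): t_2 = 8.33 × 0.09 / 0.01456 = 51.49 d
  layer 3 (clean gravel): t_3 = 4.51 × 0.31 / 0.01456 = 96.03 d
Total t = Σ t_i = 237.7 days = 0.6508 years.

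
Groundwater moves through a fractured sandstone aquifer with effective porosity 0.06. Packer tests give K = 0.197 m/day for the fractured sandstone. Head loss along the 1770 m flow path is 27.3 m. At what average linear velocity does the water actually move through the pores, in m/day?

Hydraulic gradient i = Δh / L = 27.3 / 1770 = 0.01542.
Darcy flux q = K · i = 0.1970 × 0.01542 = 0.003038 m/day.
Seepage velocity v = q / n_e = 0.003038 / 0.06 = 0.05064 m/day.

0.0506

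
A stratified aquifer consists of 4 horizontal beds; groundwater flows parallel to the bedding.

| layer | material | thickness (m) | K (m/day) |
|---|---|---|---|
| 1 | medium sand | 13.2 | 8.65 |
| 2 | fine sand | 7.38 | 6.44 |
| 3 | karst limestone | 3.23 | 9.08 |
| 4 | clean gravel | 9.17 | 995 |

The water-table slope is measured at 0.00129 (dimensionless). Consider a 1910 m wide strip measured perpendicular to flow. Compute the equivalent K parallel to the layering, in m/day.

Flow is parallel to layering, so each bed carries its own Darcy discharge and the transmissivities add.
Σ(K_i·b_i) = 8.65×13.2 + 6.44×7.38 + 9.08×3.23 + 995×9.17 = 9315 m²/day.
Total thickness b = 32.98 m, so K_eq = Σ(K_i·b_i)/b = 282.4 m/day.

282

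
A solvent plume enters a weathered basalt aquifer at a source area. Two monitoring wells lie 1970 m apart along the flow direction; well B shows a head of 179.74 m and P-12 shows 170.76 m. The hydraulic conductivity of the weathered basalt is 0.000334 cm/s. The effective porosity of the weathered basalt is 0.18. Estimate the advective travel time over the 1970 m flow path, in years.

738

Convert K: 0.000334 cm/s × 864 = 0.2886 m/day.
Hydraulic gradient i = (179.74 − 170.76) / 1970 = 8.98 / 1970 = 0.004558.
Darcy flux q = K · i = 0.2886 × 0.004558 = 0.001315 m/day.
Seepage velocity v = q / n_e = 0.001315 / 0.18 = 0.007308 m/day.
Travel time t = L / v = 1970 / 0.007308 = 2.696e+05 days = 738.0 years.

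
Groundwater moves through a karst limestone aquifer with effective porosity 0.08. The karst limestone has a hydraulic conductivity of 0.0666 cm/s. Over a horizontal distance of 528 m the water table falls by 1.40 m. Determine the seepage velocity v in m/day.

Convert K: 0.0666 cm/s × 864 = 57.54 m/day.
Hydraulic gradient i = Δh / L = 1.40 / 528 = 0.002652.
Darcy flux q = K · i = 57.54 × 0.002652 = 0.1526 m/day.
Seepage velocity v = q / n_e = 0.1526 / 0.08 = 1.907 m/day.

1.91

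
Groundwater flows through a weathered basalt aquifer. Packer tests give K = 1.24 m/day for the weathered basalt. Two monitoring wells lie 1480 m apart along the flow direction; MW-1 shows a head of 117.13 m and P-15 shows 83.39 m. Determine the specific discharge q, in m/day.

Hydraulic gradient i = (117.13 − 83.39) / 1480 = 33.74 / 1480 = 0.02280.
Specific discharge q = K · i = 1.240 × 0.02280 = 0.02827 m/day.

0.0283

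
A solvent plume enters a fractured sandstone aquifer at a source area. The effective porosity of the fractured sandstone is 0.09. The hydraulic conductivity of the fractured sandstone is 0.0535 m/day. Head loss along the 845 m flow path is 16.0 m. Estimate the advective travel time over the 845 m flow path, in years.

206

Hydraulic gradient i = Δh / L = 16.0 / 845 = 0.01893.
Darcy flux q = K · i = 0.05350 × 0.01893 = 0.001013 m/day.
Seepage velocity v = q / n_e = 0.001013 / 0.09 = 0.01126 m/day.
Travel time t = L / v = 845 / 0.01126 = 75073 days = 205.5 years.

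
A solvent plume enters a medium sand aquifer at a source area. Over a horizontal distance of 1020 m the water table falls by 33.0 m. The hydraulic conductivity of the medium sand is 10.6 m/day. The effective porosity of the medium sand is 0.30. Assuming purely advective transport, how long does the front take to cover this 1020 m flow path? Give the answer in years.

2.44

Hydraulic gradient i = Δh / L = 33.0 / 1020 = 0.03235.
Darcy flux q = K · i = 10.60 × 0.03235 = 0.3429 m/day.
Seepage velocity v = q / n_e = 0.3429 / 0.30 = 1.143 m/day.
Travel time t = L / v = 1020 / 1.143 = 892.3 days = 2.443 years.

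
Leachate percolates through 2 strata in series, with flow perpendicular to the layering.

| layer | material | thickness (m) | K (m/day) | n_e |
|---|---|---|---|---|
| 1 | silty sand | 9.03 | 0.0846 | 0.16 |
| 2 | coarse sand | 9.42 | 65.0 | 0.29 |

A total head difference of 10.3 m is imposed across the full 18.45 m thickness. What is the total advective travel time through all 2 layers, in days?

43.3

With flow normal to the layers, continuity requires the same specific discharge q through every layer.
Σ(b_i/K_i) = 9.03/0.0846 + 9.42/65.0 = 106.9 d.
q = Δh / Σ(b_i/K_i) = 10.3 / 106.9 = 0.09637 m/day.
In each layer the seepage velocity is v_i = q/n_i, so the layer transit time is t_i = b_i·n_i / q:
  layer 1 (silty sand): t_1 = 9.03 × 0.16 / 0.09637 = 14.99 d
  layer 2 (coarse sand): t_2 = 9.42 × 0.29 / 0.09637 = 28.35 d
Total t = Σ t_i = 43.34 days.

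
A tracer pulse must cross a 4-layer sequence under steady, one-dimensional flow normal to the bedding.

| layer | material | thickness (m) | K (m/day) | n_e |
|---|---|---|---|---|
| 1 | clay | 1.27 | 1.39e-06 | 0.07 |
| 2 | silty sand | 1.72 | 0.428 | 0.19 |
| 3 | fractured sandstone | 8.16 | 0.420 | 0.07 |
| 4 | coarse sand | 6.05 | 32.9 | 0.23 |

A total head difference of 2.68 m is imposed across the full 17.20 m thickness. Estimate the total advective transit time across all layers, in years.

2220

With flow normal to the layers, continuity requires the same specific discharge q through every layer.
Σ(b_i/K_i) = 1.27/1.39e-06 + 1.72/0.428 + 8.16/0.420 + 6.05/32.9 = 9.137e+05 d.
q = Δh / Σ(b_i/K_i) = 2.68 / 9.137e+05 = 2.933e-06 m/day.
In each layer the seepage velocity is v_i = q/n_i, so the layer transit time is t_i = b_i·n_i / q:
  layer 1 (clay): t_1 = 1.27 × 0.07 / 2.933e-06 = 30309 d
  layer 2 (silty sand): t_2 = 1.72 × 0.19 / 2.933e-06 = 1.114e+05 d
  layer 3 (fractured sandstone): t_3 = 8.16 × 0.07 / 2.933e-06 = 1.947e+05 d
  layer 4 (coarse sand): t_4 = 6.05 × 0.23 / 2.933e-06 = 4.744e+05 d
Total t = Σ t_i = 8.109e+05 days = 2220 years.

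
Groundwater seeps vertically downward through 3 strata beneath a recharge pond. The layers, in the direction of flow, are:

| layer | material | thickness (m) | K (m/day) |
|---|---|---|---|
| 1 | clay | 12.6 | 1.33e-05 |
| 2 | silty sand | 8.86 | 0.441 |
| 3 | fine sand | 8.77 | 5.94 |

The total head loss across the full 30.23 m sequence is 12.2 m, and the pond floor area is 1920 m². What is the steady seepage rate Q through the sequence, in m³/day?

Flow is perpendicular to layering, so the layers act in series and the equivalent K is the thickness-weighted harmonic mean.
Total thickness L = 12.6 + 8.86 + 8.77 = 30.23 m.
Σ(b_i/K_i) = 12.6/1.33e-05 + 8.86/0.441 + 8.77/5.94 = 9.474e+05 d.
K_eq = L / Σ(b_i/K_i) = 30.23 / 9.474e+05 = 3.191e-05 m/day.
Q = K_eq · A · (Δh/L) = 3.191e-05 × 1920 × (12.2/30.23) = 0.02472 m³/day.

0.0247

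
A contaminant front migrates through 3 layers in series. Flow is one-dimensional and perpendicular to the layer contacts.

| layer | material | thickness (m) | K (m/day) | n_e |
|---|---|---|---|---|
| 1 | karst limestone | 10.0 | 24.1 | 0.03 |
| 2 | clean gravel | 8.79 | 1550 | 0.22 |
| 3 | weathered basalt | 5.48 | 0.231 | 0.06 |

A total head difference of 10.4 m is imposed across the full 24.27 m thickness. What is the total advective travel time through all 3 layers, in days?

With flow normal to the layers, continuity requires the same specific discharge q through every layer.
Σ(b_i/K_i) = 10.0/24.1 + 8.79/1550 + 5.48/0.231 = 24.14 d.
q = Δh / Σ(b_i/K_i) = 10.4 / 24.14 = 0.4308 m/day.
In each layer the seepage velocity is v_i = q/n_i, so the layer transit time is t_i = b_i·n_i / q:
  layer 1 (karst limestone): t_1 = 10.0 × 0.03 / 0.4308 = 0.6964 d
  layer 2 (clean gravel): t_2 = 8.79 × 0.22 / 0.4308 = 4.489 d
  layer 3 (weathered basalt): t_3 = 5.48 × 0.06 / 0.4308 = 0.7633 d
Total t = Σ t_i = 5.949 days.

5.95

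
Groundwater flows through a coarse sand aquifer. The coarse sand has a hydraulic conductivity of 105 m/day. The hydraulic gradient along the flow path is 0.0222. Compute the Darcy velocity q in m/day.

Hydraulic gradient i = 0.0222.
Specific discharge q = K · i = 105.0 × 0.02220 = 2.331 m/day.

2.33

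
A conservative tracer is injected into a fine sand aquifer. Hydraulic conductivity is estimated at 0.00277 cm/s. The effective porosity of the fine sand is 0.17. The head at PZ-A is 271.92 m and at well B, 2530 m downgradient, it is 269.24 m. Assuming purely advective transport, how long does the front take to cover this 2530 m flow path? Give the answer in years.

464

Convert K: 0.00277 cm/s × 864 = 2.393 m/day.
Hydraulic gradient i = (271.92 − 269.24) / 2530 = 2.68 / 2530 = 0.001059.
Darcy flux q = K · i = 2.393 × 0.001059 = 0.002535 m/day.
Seepage velocity v = q / n_e = 0.002535 / 0.17 = 0.01491 m/day.
Travel time t = L / v = 2530 / 0.01491 = 1.697e+05 days = 464.5 years.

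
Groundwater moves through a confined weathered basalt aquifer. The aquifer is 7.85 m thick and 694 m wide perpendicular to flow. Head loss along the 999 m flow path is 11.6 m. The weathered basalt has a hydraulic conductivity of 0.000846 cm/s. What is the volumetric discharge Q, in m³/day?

46.2

Convert K: 0.000846 cm/s × 864 = 0.7309 m/day.
Cross-sectional area A = 694 × 7.85 = 5448 m².
Hydraulic gradient i = Δh / L = 11.6 / 999 = 0.01161.
Darcy's law: Q = K · A · i = 0.7309 × 5448 × 0.01161 = 46.24 m³/day.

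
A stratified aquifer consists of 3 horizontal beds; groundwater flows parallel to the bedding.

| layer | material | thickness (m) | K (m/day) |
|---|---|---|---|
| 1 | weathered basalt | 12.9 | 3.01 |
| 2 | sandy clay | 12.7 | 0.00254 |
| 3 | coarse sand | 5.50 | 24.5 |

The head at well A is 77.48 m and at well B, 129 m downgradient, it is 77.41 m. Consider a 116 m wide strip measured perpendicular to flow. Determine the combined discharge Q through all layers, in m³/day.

Flow is parallel to layering, so each bed carries its own Darcy discharge and the transmissivities add.
Σ(K_i·b_i) = 3.01×12.9 + 0.00254×12.7 + 24.5×5.50 = 173.6 m²/day.
Hydraulic gradient i = (77.48 − 77.41) / 129 = 0.07 / 129 = 0.0005426.
Q = Σ(K_i·b_i) · W · i = 173.6 × 116 × 0.0005426 = 10.93 m³/day.

10.9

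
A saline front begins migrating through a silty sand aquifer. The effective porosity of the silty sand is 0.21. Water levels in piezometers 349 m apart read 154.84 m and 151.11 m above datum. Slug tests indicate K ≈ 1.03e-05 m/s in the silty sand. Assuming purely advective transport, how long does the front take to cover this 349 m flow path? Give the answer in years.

Convert K: 1.03e-05 m/s × 86400 = 0.8899 m/day.
Hydraulic gradient i = (154.84 − 151.11) / 349 = 3.73 / 349 = 0.01069.
Darcy flux q = K · i = 0.8899 × 0.01069 = 0.009511 m/day.
Seepage velocity v = q / n_e = 0.009511 / 0.21 = 0.04529 m/day.
Travel time t = L / v = 349 / 0.04529 = 7706 days = 21.10 years.

21.1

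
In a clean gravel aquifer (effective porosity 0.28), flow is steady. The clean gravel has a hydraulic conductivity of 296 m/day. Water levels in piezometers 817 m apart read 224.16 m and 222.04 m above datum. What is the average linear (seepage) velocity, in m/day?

Hydraulic gradient i = (224.16 − 222.04) / 817 = 2.12 / 817 = 0.002595.
Darcy flux q = K · i = 296.0 × 0.002595 = 0.7681 m/day.
Seepage velocity v = q / n_e = 0.7681 / 0.28 = 2.743 m/day.

2.74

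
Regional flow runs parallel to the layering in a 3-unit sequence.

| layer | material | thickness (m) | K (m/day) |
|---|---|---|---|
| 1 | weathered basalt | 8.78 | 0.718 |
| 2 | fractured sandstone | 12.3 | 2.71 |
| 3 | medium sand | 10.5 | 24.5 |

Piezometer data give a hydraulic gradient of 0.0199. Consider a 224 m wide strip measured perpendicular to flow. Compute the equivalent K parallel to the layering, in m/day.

9.40

Flow is parallel to layering, so each bed carries its own Darcy discharge and the transmissivities add.
Σ(K_i·b_i) = 0.718×8.78 + 2.71×12.3 + 24.5×10.5 = 296.9 m²/day.
Total thickness b = 31.58 m, so K_eq = Σ(K_i·b_i)/b = 9.401 m/day.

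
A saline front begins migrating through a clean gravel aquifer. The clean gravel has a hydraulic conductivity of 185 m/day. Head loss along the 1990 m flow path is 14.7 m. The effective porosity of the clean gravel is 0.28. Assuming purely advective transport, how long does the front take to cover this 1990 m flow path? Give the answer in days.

408

Hydraulic gradient i = Δh / L = 14.7 / 1990 = 0.007387.
Darcy flux q = K · i = 185.0 × 0.007387 = 1.367 m/day.
Seepage velocity v = q / n_e = 1.367 / 0.28 = 4.881 m/day.
Travel time t = L / v = 1990 / 4.881 = 407.7 days.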